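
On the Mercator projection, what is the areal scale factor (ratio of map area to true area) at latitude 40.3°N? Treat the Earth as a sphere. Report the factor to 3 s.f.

1.72

Mercator is conformal, so the point scale is isotropic: h = k = sec φ = 1/cos φ.
Areal scale = k² = sec²φ = 1/cos²(40.3°) = 1/0.7627² = 1.719.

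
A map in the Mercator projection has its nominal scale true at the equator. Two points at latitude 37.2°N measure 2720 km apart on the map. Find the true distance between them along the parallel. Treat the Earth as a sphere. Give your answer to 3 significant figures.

2170 km

Mercator is conformal, so the point scale is isotropic: h = k = sec φ = 1/cos φ.
Along the parallel at 37.2°, map distances are exaggerated by k = sec 37.2° = 1.255.
True distance = 2720 / 1.255 = 2720 × cos 37.2° ≈ 2170 km.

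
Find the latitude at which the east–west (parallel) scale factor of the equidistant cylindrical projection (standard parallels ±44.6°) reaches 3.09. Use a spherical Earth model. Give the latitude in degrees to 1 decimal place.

76.7°

In the equirectangular projection with standard parallel φ₀ = 44.6° (x = Rλ cos φ₀, y = Rφ), meridians are true-scale (h = 1) and the parallel scale is k = cos φ₀ / cos φ.
k = cos φ₀ / cos φ = 3.09  ⇒  cos φ = cos 44.6° / 3.09 = 0.2304.
φ = arccos(0.2304) ≈ 76.7°.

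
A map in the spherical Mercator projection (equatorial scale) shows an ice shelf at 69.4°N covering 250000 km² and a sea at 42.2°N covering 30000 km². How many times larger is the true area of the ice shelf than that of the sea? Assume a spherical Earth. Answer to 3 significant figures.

1.88

Mercator's areal exaggeration is sec²φ; hence true area = (apparent area) · cos²φ.
True area of ice shelf: 250000 × cos²(69.4°) = 250000 × 0.1238 = 30950 km².
True area of sea: 30000 × cos²(42.2°) = 30000 × 0.5488 = 16460 km².
Ratio = 30950 / 16460 ≈ 1.88.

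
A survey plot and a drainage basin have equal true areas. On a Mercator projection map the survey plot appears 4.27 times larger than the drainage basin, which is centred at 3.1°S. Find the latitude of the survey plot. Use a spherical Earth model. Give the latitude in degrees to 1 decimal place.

61.1°

Mercator areal scale is sec²φ, so apparent-area ratio = sec²φ₁ / sec²φ₂ = cos²φ₂ / cos²φ₁.
cos²φ₂ / cos²φ₁ = 4.27  ⇒  cos φ₁ = cos 3.1° / √4.27 = 0.9985/2.066 = 0.4832.
φ₁ = arccos(0.4832) ≈ 61.1°.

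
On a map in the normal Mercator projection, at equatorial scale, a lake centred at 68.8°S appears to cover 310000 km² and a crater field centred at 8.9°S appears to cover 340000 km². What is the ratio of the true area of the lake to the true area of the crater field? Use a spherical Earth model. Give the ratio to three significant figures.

0.122

On Mercator the areal scale is sec²φ, so true area = apparent × cos²φ.
True area of lake: 310000 × cos²(68.8°) = 310000 × 0.1308 = 40540 km².
True area of crater field: 340000 × cos²(8.9°) = 340000 × 0.9761 = 331900 km².
Ratio = 40540 / 331900 ≈ 0.122.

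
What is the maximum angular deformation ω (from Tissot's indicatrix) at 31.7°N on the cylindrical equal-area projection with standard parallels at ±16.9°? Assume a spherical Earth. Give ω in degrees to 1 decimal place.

A cylindrical equal-area projection with standard parallel φ₀ has meridian scale h = cos φ / cos φ₀ and parallel scale k = cos φ₀ / cos φ (so areas are preserved, h·k = 1).
At 31.7°: h = 0.8892, k = 1.125; principal scales a = 1.125, b = 0.8892.
sin(ω/2) = (a − b)/(a + b) = 0.2354/2.014 = 0.1169, so ω = 2 arcsin(0.1169) ≈ 13.4°.

13.4°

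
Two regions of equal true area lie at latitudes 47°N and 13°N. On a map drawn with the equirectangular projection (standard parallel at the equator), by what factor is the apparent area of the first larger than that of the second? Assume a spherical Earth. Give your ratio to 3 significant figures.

1.43

Plate carrée maps x = Rλ, y = Rφ. The meridian scale is h = 1 and the parallel scale is k = 1/cos φ = sec φ.
Areal scale at 47°: h·k = 1.000 × 1.466 = 1.466.
Areal scale at 13°: h·k = 1.000 × 1.026 = 1.026.
Ratio = 1.466/1.026 ≈ 1.43.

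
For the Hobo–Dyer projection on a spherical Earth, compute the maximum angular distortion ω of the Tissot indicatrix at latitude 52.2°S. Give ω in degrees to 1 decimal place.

The Hobo–Dyer projection is cylindrical equal-area with φ₀ = 37.5°. A cylindrical equal-area projection with standard parallel φ₀ has meridian scale h = cos φ / cos φ₀ and parallel scale k = cos φ₀ / cos φ (so areas are preserved, h·k = 1).
At 52.2°: h = 0.7726, k = 1.294; principal scales a = 1.294, b = 0.7726.
sin(ω/2) = (a − b)/(a + b) = 0.5219/2.067 = 0.2525, so ω = 2 arcsin(0.2525) ≈ 29.2°.

29.2°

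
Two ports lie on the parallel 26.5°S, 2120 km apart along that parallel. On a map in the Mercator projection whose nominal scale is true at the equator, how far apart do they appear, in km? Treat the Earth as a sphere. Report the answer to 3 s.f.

For Mercator, h = k = sec φ (a conformal cylindrical projection has a single point scale, 1/cos φ).
Along the parallel, k = sec 26.5° = 1/0.8949 = 1.117.
Map distance = 2120 × 1.117 ≈ 2370 km.

2370 km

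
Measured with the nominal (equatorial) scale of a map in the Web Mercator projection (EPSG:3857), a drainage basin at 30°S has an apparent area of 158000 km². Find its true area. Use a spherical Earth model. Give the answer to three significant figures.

118000 km²

The Mercator projection is conformal; its linear scale factor is the same in every direction and equals sec φ = 1/cos φ.
Areal scale = k² = sec²φ = 1/cos²(30°) = 1/0.8660² = 1.333.
True area = apparent / (areal scale) = 158000 / 1.333 ≈ 118000 km².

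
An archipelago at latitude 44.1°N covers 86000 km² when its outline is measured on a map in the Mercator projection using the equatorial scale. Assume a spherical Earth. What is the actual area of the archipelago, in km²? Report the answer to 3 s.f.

The Mercator projection is conformal; its linear scale factor is the same in every direction and equals sec φ = 1/cos φ.
Areal scale = k² = sec²φ = 1/cos²(44.1°) = 1/0.7181² = 1.939.
True area = apparent / (areal scale) = 86000 / 1.939 ≈ 44400 km².

44400 km²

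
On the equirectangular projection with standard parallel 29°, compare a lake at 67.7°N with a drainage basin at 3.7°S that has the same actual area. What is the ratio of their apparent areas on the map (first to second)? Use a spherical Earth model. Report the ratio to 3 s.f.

2.63

In the equirectangular projection with standard parallel φ₀ = 29° (x = Rλ cos φ₀, y = Rφ), meridians are true-scale (h = 1) and the parallel scale is k = cos φ₀ / cos φ.
Areal scale at 67.7°: h·k = 1.000 × 2.305 = 2.305.
Areal scale at 3.7°: h·k = 1.000 × 0.8764 = 0.8764.
Ratio = 2.305/0.8764 ≈ 2.63.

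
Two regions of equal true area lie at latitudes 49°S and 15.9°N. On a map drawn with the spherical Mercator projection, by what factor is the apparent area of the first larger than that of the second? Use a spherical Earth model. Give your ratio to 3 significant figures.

2.15

Mercator areal scale is sec²φ.
At 49°: sec²(49°) = 1/0.6561² = 2.323.
At 15.9°: sec²(15.9°) = 1/0.9617² = 1.081.
Ratio = 2.323/1.081 = cos²(15.9°)/cos²(49°) ≈ 2.15.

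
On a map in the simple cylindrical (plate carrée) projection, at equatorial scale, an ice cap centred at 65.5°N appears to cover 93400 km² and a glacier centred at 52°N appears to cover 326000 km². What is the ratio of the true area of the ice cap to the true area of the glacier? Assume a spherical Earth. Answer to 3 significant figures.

0.193

On the plate carrée, areal scale = h·k = 1 × sec φ, so true area = apparent × cos φ.
True area of ice cap: 93400 × cos(65.5°) = 93400 × 0.4147 = 38730 km².
True area of glacier: 326000 × cos(52°) = 326000 × 0.6157 = 200700 km².
Ratio = 38730 / 200700 ≈ 0.193.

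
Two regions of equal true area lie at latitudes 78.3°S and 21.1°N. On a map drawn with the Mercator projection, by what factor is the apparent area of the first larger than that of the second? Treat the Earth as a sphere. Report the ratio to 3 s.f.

21.2

Mercator is conformal with k = sec φ, so areal scale = k² = sec²φ.
At 78.3°: sec²(78.3°) = 1/0.2028² = 24.32.
At 21.1°: sec²(21.1°) = 1/0.9330² = 1.149.
Ratio = 24.32/1.149 = cos²(21.1°)/cos²(78.3°) ≈ 21.2.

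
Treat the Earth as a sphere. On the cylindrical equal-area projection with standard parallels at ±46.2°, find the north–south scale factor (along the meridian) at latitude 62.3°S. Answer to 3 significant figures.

Cylindrical equal-area (φ₀ = 46.2°): h = cos φ / cos 46.2° along meridians, k = cos 46.2° / cos φ along parallels; h·k = 1.
h = cos 62.3° / cos 46.2° = 0.4648/0.6921 = 0.6716.

0.672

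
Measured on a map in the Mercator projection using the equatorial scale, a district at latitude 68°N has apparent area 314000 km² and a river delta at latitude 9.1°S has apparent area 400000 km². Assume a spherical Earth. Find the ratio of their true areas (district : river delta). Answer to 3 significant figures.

0.113

Mercator's areal exaggeration is sec²φ; hence true area = (apparent area) · cos²φ.
True area of district: 314000 × cos²(68°) = 314000 × 0.1403 = 44060 km².
True area of river delta: 400000 × cos²(9.1°) = 400000 × 0.9750 = 390000 km².
Ratio = 44060 / 390000 ≈ 0.113.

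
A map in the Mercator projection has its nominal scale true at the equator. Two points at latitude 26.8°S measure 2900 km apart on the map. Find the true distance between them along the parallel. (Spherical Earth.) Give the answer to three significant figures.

For Mercator, h = k = sec φ (a conformal cylindrical projection has a single point scale, 1/cos φ).
Along the parallel at 26.8°, map distances are exaggerated by k = sec 26.8° = 1.120.
True distance = 2900 / 1.120 = 2900 × cos 26.8° ≈ 2590 km.

2590 km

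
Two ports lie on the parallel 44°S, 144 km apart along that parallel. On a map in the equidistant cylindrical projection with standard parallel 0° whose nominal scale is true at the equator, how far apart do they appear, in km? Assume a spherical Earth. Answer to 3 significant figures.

200 km

For the equirectangular projection with φ₀ = 0 (plate carrée), h = 1 along meridians and k = sec φ along parallels.
Along the parallel, k = sec 44° = 1/0.7193 = 1.390.
Map distance = 144 × 1.390 ≈ 200 km.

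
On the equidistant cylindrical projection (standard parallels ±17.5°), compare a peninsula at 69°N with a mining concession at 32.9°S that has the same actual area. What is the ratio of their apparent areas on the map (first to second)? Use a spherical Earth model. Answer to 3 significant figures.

In the equirectangular projection with standard parallel φ₀ = 17.5° (x = Rλ cos φ₀, y = Rφ), meridians are true-scale (h = 1) and the parallel scale is k = cos φ₀ / cos φ.
Areal scale at 69°: h·k = 1.000 × 2.661 = 2.661.
Areal scale at 32.9°: h·k = 1.000 × 1.136 = 1.136.
Ratio = 2.661/1.136 ≈ 2.34.

2.34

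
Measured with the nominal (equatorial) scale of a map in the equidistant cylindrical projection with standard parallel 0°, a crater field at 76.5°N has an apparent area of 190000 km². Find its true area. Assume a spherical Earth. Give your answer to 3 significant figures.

Plate carrée maps x = Rλ, y = Rφ. The meridian scale is h = 1 and the parallel scale is k = 1/cos φ = sec φ.
Areal scale = h·k = 1 × sec φ; at 76.5°, h = 1.000, k = 4.284, so h·k = 4.284.
True area = apparent / (areal scale) = 190000 / 4.284 ≈ 44400 km².

44400 km²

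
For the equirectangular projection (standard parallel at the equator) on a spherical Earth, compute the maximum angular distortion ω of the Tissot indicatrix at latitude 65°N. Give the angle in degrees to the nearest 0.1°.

47.9°

In the plate carrée (x = Rλ, y = Rφ), meridians are true-scale (h = 1) and parallels are stretched by k = sec φ.
At 65°: h = 1.000, k = 2.366; principal scales a = 2.366, b = 1.000.
sin(ω/2) = (a − b)/(a + b) = 1.366/3.366 = 0.4059, so ω = 2 arcsin(0.4059) ≈ 47.9°.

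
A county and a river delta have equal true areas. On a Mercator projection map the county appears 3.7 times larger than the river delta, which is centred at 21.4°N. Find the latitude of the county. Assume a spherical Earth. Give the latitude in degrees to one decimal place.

61.1°

For equal true areas on Mercator, apparent areas scale as sec²φ, so the ratio is cos²φ₂ / cos²φ₁.
cos²φ₂ / cos²φ₁ = 3.7  ⇒  cos φ₁ = cos 21.4° / √3.7 = 0.9311/1.924 = 0.4840.
φ₁ = arccos(0.4840) ≈ 61.1°.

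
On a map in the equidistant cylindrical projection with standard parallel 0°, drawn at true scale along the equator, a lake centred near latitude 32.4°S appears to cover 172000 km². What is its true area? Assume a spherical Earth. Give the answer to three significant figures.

Plate carrée maps x = Rλ, y = Rφ. The meridian scale is h = 1 and the parallel scale is k = 1/cos φ = sec φ.
Areal scale = h·k = 1 × sec φ; at 32.4°, h = 1.000, k = 1.184, so h·k = 1.184.
True area = apparent / (areal scale) = 172000 / 1.184 ≈ 145000 km².

145000 km²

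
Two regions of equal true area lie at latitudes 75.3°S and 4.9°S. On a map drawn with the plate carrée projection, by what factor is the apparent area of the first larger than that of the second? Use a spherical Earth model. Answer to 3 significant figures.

For the equirectangular projection with φ₀ = 0 (plate carrée), h = 1 along meridians and k = sec φ along parallels.
Areal scale at 75.3°: h·k = 1.000 × 3.941 = 3.941.
Areal scale at 4.9°: h·k = 1.000 × 1.004 = 1.004.
Ratio = 3.941/1.004 ≈ 3.93.

3.93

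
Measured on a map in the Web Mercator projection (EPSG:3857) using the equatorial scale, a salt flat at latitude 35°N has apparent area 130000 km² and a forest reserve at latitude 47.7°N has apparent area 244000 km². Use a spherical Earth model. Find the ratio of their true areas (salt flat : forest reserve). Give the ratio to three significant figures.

0.789

Mercator's areal exaggeration is sec²φ; hence true area = (apparent area) · cos²φ.
True area of salt flat: 130000 × cos²(35°) = 130000 × 0.6710 = 87230 km².
True area of forest reserve: 244000 × cos²(47.7°) = 244000 × 0.4529 = 110500 km².
Ratio = 87230 / 110500 ≈ 0.789.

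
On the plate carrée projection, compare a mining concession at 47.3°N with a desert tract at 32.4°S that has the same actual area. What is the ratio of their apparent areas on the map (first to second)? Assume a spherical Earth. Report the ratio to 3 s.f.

1.25

For the equirectangular projection with φ₀ = 0 (plate carrée), h = 1 along meridians and k = sec φ along parallels.
Areal scale at 47.3°: h·k = 1.000 × 1.475 = 1.475.
Areal scale at 32.4°: h·k = 1.000 × 1.184 = 1.184.
Ratio = 1.475/1.184 ≈ 1.25.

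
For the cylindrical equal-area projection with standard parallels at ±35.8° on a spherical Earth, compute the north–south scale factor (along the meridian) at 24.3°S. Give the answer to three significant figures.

1.12

For cylindrical equal-area with standard parallel φ₀, h = cos φ / cos φ₀ and k = cos φ₀ / cos φ, so h·k = 1.
h = cos 24.3° / cos 35.8° = 0.9114/0.8111 = 1.124.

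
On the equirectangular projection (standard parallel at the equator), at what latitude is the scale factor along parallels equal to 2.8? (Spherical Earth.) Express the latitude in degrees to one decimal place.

69.1°

Plate carrée: h = 1, k = sec φ along parallels.
sec φ = 2.8  ⇒  cos φ = 0.3571  ⇒  φ ≈ 69.1°.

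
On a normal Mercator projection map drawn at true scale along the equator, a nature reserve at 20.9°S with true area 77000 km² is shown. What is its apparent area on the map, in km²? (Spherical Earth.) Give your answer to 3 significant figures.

For Mercator, h = k = sec φ (a conformal cylindrical projection has a single point scale, 1/cos φ).
Areal scale = k² = sec²φ = 1/cos²(20.9°) = 1/0.9342² = 1.146.
Apparent area = 77000 × 1.146 ≈ 88200 km².

88200 km²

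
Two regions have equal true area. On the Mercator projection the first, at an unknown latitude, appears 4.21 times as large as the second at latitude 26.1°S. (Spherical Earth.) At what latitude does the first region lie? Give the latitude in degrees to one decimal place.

64.0°

On Mercator, (apparent₁)/(apparent₂) = sec²φ₁ / sec²φ₂ when true areas are equal.
cos²φ₂ / cos²φ₁ = 4.21  ⇒  cos φ₁ = cos 26.1° / √4.21 = 0.8980/2.052 = 0.4377.
φ₁ = arccos(0.4377) ≈ 64.0°.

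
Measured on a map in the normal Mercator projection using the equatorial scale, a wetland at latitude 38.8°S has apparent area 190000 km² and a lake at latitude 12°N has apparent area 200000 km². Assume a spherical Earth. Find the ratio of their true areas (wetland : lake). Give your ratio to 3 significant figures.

Mercator's areal exaggeration is sec²φ; hence true area = (apparent area) · cos²φ.
True area of wetland: 190000 × cos²(38.8°) = 190000 × 0.6074 = 115400 km².
True area of lake: 200000 × cos²(12°) = 200000 × 0.9568 = 191400 km².
Ratio = 115400 / 191400 ≈ 0.603.

0.603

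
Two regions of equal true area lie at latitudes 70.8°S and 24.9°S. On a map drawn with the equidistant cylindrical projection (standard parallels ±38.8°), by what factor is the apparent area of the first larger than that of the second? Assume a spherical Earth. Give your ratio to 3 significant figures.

In the equirectangular projection with standard parallel φ₀ = 38.8° (x = Rλ cos φ₀, y = Rφ), meridians are true-scale (h = 1) and the parallel scale is k = cos φ₀ / cos φ.
Areal scale at 70.8°: h·k = 1.000 × 2.370 = 2.370.
Areal scale at 24.9°: h·k = 1.000 × 0.8592 = 0.8592.
Ratio = 2.370/0.8592 ≈ 2.76.

2.76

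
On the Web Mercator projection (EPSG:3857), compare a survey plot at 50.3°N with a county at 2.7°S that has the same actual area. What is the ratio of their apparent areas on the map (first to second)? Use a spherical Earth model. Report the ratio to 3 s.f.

On Mercator, area is exaggerated by sec²φ = 1/cos²φ.
At 50.3°: sec²(50.3°) = 1/0.6388² = 2.451.
At 2.7°: sec²(2.7°) = 1/0.9989² = 1.002.
Ratio = 2.451/1.002 = cos²(2.7°)/cos²(50.3°) ≈ 2.45.

2.45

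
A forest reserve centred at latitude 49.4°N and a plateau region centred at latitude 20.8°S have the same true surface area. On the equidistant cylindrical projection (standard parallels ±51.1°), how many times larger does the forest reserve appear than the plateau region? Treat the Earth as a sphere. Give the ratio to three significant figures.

1.44

In the equirectangular projection with standard parallel φ₀ = 51.1° (x = Rλ cos φ₀, y = Rφ), meridians are true-scale (h = 1) and the parallel scale is k = cos φ₀ / cos φ.
Areal scale at 49.4°: h·k = 1.000 × 0.9649 = 0.9649.
Areal scale at 20.8°: h·k = 1.000 × 0.6717 = 0.6717.
Ratio = 0.9649/0.6717 ≈ 1.44.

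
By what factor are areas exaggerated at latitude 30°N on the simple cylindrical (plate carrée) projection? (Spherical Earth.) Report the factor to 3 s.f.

For the equirectangular projection with φ₀ = 0 (plate carrée), h = 1 along meridians and k = sec φ along parallels.
Areal scale = h·k = 1 × sec φ; at 30°, h = 1.000, k = 1.155, so h·k = 1.155.

1.15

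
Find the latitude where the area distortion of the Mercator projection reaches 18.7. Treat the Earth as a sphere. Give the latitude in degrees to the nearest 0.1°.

Mercator areal scale is sec²φ.
sec²φ = 18.7  ⇒  cos²φ = 0.05348  ⇒  cos φ = 0.2312.
φ = arccos(0.2312) ≈ 76.6°.

76.6°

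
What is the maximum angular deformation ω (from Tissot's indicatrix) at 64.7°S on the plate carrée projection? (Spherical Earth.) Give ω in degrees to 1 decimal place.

47.3°

In the plate carrée (x = Rλ, y = Rφ), meridians are true-scale (h = 1) and parallels are stretched by k = sec φ.
At 64.7°: h = 1.000, k = 2.340; principal scales a = 2.340, b = 1.000.
sin(ω/2) = (a − b)/(a + b) = 1.340/3.340 = 0.4012, so ω = 2 arcsin(0.4012) ≈ 47.3°.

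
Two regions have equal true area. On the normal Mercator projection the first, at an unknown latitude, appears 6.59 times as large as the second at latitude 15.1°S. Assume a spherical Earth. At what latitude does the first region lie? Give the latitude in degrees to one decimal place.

67.9°

For equal true areas on Mercator, apparent areas scale as sec²φ, so the ratio is cos²φ₂ / cos²φ₁.
cos²φ₂ / cos²φ₁ = 6.59  ⇒  cos φ₁ = cos 15.1° / √6.59 = 0.9655/2.567 = 0.3761.
φ₁ = arccos(0.3761) ≈ 67.9°.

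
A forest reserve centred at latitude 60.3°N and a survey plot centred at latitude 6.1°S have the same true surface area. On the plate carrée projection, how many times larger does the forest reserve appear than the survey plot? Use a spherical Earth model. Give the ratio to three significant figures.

2.01

Plate carrée maps x = Rλ, y = Rφ. The meridian scale is h = 1 and the parallel scale is k = 1/cos φ = sec φ.
Areal scale at 60.3°: h·k = 1.000 × 2.018 = 2.018.
Areal scale at 6.1°: h·k = 1.000 × 1.006 = 1.006.
Ratio = 2.018/1.006 ≈ 2.01.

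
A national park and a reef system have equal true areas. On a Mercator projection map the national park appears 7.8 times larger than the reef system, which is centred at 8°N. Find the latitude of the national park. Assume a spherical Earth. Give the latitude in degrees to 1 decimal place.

For equal true areas on Mercator, apparent areas scale as sec²φ, so the ratio is cos²φ₂ / cos²φ₁.
cos²φ₂ / cos²φ₁ = 7.8  ⇒  cos φ₁ = cos 8° / √7.8 = 0.9903/2.793 = 0.3546.
φ₁ = arccos(0.3546) ≈ 69.2°.

69.2°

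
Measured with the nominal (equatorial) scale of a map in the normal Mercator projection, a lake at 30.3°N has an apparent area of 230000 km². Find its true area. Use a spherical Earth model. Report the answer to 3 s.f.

For Mercator, h = k = sec φ (a conformal cylindrical projection has a single point scale, 1/cos φ).
Areal scale = k² = sec²φ = 1/cos²(30.3°) = 1/0.8634² = 1.341.
True area = apparent / (areal scale) = 230000 / 1.341 ≈ 171000 km².

171000 km²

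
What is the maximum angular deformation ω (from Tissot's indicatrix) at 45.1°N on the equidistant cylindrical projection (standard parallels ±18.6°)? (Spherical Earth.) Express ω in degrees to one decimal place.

With standard parallel φ₀ = 18.6°, the equirectangular projection gives x = Rλ cos φ₀, y = Rφ, so h = 1 and k = cos 18.6° / cos φ.
At 45.1°: h = 1.000, k = 1.343; principal scales a = 1.343, b = 1.000.
sin(ω/2) = (a − b)/(a + b) = 0.3427/2.343 = 0.1463, so ω = 2 arcsin(0.1463) ≈ 16.8°.

16.8°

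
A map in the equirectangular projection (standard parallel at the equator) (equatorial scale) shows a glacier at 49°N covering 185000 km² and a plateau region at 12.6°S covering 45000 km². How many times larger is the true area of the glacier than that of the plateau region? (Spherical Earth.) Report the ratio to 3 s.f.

2.76

Plate carrée has h = 1 and k = sec φ, giving areal scale sec φ; true area = (apparent area) · cos φ.
True area of glacier: 185000 × cos(49°) = 185000 × 0.6561 = 121400 km².
True area of plateau region: 45000 × cos(12.6°) = 45000 × 0.9759 = 43920 km².
Ratio = 121400 / 43920 ≈ 2.76.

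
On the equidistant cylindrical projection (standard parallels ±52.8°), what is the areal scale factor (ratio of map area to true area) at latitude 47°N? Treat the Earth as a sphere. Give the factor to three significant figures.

The equidistant cylindrical projection with φ₀ = 52.8° has h = 1 (meridians true) and k = cos φ₀ / cos φ along parallels.
Areal scale = h·k = 1 × cos φ₀ / cos φ; at 47°, h = 1.000, k = 0.8865, so h·k = 0.8865.

0.887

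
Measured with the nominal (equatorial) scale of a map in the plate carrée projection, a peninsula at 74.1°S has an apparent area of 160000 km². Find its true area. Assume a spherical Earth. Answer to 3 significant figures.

For the equirectangular projection with φ₀ = 0 (plate carrée), h = 1 along meridians and k = sec φ along parallels.
Areal scale = h·k = 1 × sec φ; at 74.1°, h = 1.000, k = 3.650, so h·k = 3.650.
True area = apparent / (areal scale) = 160000 / 3.650 ≈ 43800 km².

43800 km²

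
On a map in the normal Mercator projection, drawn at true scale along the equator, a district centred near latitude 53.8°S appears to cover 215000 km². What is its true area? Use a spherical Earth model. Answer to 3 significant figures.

For Mercator, h = k = sec φ (a conformal cylindrical projection has a single point scale, 1/cos φ).
Areal scale = k² = sec²φ = 1/cos²(53.8°) = 1/0.5906² = 2.867.
True area = apparent / (areal scale) = 215000 / 2.867 ≈ 75000 km².

75000 km²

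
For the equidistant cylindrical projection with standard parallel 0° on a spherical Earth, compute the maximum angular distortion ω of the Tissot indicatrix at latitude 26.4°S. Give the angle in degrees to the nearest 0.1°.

6.3°

In the plate carrée (x = Rλ, y = Rφ), meridians are true-scale (h = 1) and parallels are stretched by k = sec φ.
At 26.4°: h = 1.000, k = 1.116; principal scales a = 1.116, b = 1.000.
sin(ω/2) = (a − b)/(a + b) = 0.1164/2.116 = 0.05501, so ω = 2 arcsin(0.05501) ≈ 6.3°.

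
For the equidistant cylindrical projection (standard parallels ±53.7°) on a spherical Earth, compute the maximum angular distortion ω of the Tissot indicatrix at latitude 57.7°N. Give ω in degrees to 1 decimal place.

With standard parallel φ₀ = 53.7°, the equirectangular projection gives x = Rλ cos φ₀, y = Rφ, so h = 1 and k = cos 53.7° / cos φ.
At 57.7°: h = 1.000, k = 1.108; principal scales a = 1.108, b = 1.000.
sin(ω/2) = (a − b)/(a + b) = 0.1079/2.108 = 0.05119, so ω = 2 arcsin(0.05119) ≈ 5.9°.

5.9°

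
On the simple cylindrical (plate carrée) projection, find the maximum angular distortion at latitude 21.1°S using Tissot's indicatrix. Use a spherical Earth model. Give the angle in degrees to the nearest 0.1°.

In the plate carrée (x = Rλ, y = Rφ), meridians are true-scale (h = 1) and parallels are stretched by k = sec φ.
At 21.1°: h = 1.000, k = 1.072; principal scales a = 1.072, b = 1.000.
sin(ω/2) = (a − b)/(a + b) = 0.07186/2.072 = 0.03469, so ω = 2 arcsin(0.03469) ≈ 4.0°.

4.0°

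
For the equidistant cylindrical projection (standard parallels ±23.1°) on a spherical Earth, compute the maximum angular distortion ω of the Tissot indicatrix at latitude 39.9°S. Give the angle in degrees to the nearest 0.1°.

In the equirectangular projection with standard parallel φ₀ = 23.1° (x = Rλ cos φ₀, y = Rφ), meridians are true-scale (h = 1) and the parallel scale is k = cos φ₀ / cos φ.
At 39.9°: h = 1.000, k = 1.199; principal scales a = 1.199, b = 1.000.
sin(ω/2) = (a − b)/(a + b) = 0.1990/2.199 = 0.09049, so ω = 2 arcsin(0.09049) ≈ 10.4°.

10.4°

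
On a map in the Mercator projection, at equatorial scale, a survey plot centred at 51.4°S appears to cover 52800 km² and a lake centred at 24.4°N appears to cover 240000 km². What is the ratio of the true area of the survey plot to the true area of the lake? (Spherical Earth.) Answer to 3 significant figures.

0.103

On Mercator the areal scale is sec²φ, so true area = apparent × cos²φ.
True area of survey plot: 52800 × cos²(51.4°) = 52800 × 0.3892 = 20550 km².
True area of lake: 240000 × cos²(24.4°) = 240000 × 0.8293 = 199000 km².
Ratio = 20550 / 199000 ≈ 0.103.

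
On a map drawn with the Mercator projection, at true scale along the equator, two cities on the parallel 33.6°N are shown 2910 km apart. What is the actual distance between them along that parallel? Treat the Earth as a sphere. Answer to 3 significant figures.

2420 km

For Mercator, h = k = sec φ (a conformal cylindrical projection has a single point scale, 1/cos φ).
Along the parallel at 33.6°, map distances are exaggerated by k = sec 33.6° = 1.201.
True distance = 2910 / 1.201 = 2910 × cos 33.6° ≈ 2420 km.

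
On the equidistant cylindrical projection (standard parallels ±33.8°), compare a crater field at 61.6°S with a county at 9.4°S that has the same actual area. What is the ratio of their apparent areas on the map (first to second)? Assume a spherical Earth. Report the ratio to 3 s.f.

The equidistant cylindrical projection with φ₀ = 33.8° has h = 1 (meridians true) and k = cos φ₀ / cos φ along parallels.
Areal scale at 61.6°: h·k = 1.000 × 1.747 = 1.747.
Areal scale at 9.4°: h·k = 1.000 × 0.8423 = 0.8423.
Ratio = 1.747/0.8423 ≈ 2.07.

2.07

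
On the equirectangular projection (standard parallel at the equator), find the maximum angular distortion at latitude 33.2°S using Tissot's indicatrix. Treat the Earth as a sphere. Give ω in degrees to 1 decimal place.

In the plate carrée (x = Rλ, y = Rφ), meridians are true-scale (h = 1) and parallels are stretched by k = sec φ.
At 33.2°: h = 1.000, k = 1.195; principal scales a = 1.195, b = 1.000.
sin(ω/2) = (a − b)/(a + b) = 0.1951/2.195 = 0.08887, so ω = 2 arcsin(0.08887) ≈ 10.2°.

10.2°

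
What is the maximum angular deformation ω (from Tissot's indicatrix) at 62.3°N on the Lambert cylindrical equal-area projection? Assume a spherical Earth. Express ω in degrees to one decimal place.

The Lambert cylindrical equal-area projection is the cylindrical equal-area projection with its standard parallel at the equator (φ₀ = 0). For cylindrical equal-area with standard parallel φ₀, h = cos φ / cos φ₀ and k = cos φ₀ / cos φ, so h·k = 1.
At 62.3°: h = 0.4648, k = 2.151; principal scales a = 2.151, b = 0.4648.
sin(ω/2) = (a − b)/(a + b) = 1.686/2.616 = 0.6446, so ω = 2 arcsin(0.6446) ≈ 80.3°.

80.3°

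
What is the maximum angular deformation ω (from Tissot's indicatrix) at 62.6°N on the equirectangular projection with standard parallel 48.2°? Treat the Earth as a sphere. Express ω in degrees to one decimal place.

21.1°

The equidistant cylindrical projection with φ₀ = 48.2° has h = 1 (meridians true) and k = cos φ₀ / cos φ along parallels.
At 62.6°: h = 1.000, k = 1.448; principal scales a = 1.448, b = 1.000.
sin(ω/2) = (a − b)/(a + b) = 0.4484/2.448 = 0.1831, so ω = 2 arcsin(0.1831) ≈ 21.1°.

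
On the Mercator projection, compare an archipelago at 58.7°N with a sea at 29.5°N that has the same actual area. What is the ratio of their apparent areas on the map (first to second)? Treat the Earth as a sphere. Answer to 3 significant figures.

Mercator areal scale is sec²φ.
At 58.7°: sec²(58.7°) = 1/0.5195² = 3.705.
At 29.5°: sec²(29.5°) = 1/0.8704² = 1.320.
Ratio = 3.705/1.320 = cos²(29.5°)/cos²(58.7°) ≈ 2.81.

2.81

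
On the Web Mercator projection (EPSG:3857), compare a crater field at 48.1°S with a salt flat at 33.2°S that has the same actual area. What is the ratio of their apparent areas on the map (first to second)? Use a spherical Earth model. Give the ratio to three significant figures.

Mercator areal scale is sec²φ.
At 48.1°: sec²(48.1°) = 1/0.6678² = 2.242.
At 33.2°: sec²(33.2°) = 1/0.8368² = 1.428.
Ratio = 2.242/1.428 = cos²(33.2°)/cos²(48.1°) ≈ 1.57.

1.57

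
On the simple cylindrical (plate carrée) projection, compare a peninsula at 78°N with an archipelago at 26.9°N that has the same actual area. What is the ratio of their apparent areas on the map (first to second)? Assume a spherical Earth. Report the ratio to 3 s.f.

4.29

In the plate carrée (x = Rλ, y = Rφ), meridians are true-scale (h = 1) and parallels are stretched by k = sec φ.
Areal scale at 78°: h·k = 1.000 × 4.810 = 4.810.
Areal scale at 26.9°: h·k = 1.000 × 1.121 = 1.121.
Ratio = 4.810/1.121 ≈ 4.29.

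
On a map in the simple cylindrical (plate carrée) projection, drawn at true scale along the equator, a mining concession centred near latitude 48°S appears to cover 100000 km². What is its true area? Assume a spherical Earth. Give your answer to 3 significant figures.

66900 km²

In the plate carrée (x = Rλ, y = Rφ), meridians are true-scale (h = 1) and parallels are stretched by k = sec φ.
Areal scale = h·k = 1 × sec φ; at 48°, h = 1.000, k = 1.494, so h·k = 1.494.
True area = apparent / (areal scale) = 100000 / 1.494 ≈ 66900 km².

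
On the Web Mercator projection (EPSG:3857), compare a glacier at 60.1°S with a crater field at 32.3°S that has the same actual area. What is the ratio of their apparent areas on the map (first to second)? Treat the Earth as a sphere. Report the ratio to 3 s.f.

Mercator areal scale is sec²φ.
At 60.1°: sec²(60.1°) = 1/0.4985² = 4.024.
At 32.3°: sec²(32.3°) = 1/0.8453² = 1.400.
Ratio = 4.024/1.400 = cos²(32.3°)/cos²(60.1°) ≈ 2.88.

2.88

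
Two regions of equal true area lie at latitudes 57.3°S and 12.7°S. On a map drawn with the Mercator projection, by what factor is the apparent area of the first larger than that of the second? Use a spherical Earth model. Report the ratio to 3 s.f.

3.26

Mercator is conformal with k = sec φ, so areal scale = k² = sec²φ.
At 57.3°: sec²(57.3°) = 1/0.5402² = 3.426.
At 12.7°: sec²(12.7°) = 1/0.9755² = 1.051.
Ratio = 3.426/1.051 = cos²(12.7°)/cos²(57.3°) ≈ 3.26.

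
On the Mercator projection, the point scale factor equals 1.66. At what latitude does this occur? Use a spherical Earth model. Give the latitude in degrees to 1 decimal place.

Mercator scale is k = sec φ = 1/cos φ.
1/cos φ = 1.66  ⇒  cos φ = 0.6024  ⇒  φ = arccos(0.6024) ≈ 53.0°.

53.0°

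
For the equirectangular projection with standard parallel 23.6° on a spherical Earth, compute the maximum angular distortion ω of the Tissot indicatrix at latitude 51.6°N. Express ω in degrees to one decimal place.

With standard parallel φ₀ = 23.6°, the equirectangular projection gives x = Rλ cos φ₀, y = Rφ, so h = 1 and k = cos 23.6° / cos φ.
At 51.6°: h = 1.000, k = 1.475; principal scales a = 1.475, b = 1.000.
sin(ω/2) = (a − b)/(a + b) = 0.4753/2.475 = 0.1920, so ω = 2 arcsin(0.1920) ≈ 22.1°.

22.1°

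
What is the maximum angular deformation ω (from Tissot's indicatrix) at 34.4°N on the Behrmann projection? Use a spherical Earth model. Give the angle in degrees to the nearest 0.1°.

5.5°

The Behrmann projection is cylindrical equal-area with φ₀ = 30°. Cylindrical equal-area (φ₀ = 30°): h = cos φ / cos 30° along meridians, k = cos 30° / cos φ along parallels; h·k = 1.
At 34.4°: h = 0.9528, k = 1.050; principal scales a = 1.050, b = 0.9528.
sin(ω/2) = (a − b)/(a + b) = 0.09682/2.002 = 0.04836, so ω = 2 arcsin(0.04836) ≈ 5.5°.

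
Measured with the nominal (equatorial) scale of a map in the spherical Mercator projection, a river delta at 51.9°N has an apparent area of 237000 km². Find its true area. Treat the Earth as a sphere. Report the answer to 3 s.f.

The Mercator projection is conformal; its linear scale factor is the same in every direction and equals sec φ = 1/cos φ.
Areal scale = k² = sec²φ = 1/cos²(51.9°) = 1/0.6170² = 2.627.
True area = apparent / (areal scale) = 237000 / 2.627 ≈ 90200 km².

90200 km²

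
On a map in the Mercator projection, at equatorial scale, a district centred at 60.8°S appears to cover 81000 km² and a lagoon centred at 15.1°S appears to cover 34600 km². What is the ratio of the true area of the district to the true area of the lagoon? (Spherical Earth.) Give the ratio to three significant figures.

0.598

Mercator's areal exaggeration is sec²φ; hence true area = (apparent area) · cos²φ.
True area of district: 81000 × cos²(60.8°) = 81000 × 0.2380 = 19280 km².
True area of lagoon: 34600 × cos²(15.1°) = 34600 × 0.9321 = 32250 km².
Ratio = 19280 / 32250 ≈ 0.598.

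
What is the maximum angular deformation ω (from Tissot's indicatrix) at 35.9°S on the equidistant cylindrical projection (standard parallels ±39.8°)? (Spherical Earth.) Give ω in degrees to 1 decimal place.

The equidistant cylindrical projection with φ₀ = 39.8° has h = 1 (meridians true) and k = cos φ₀ / cos φ along parallels.
At 35.9°: h = 1.000, k = 0.9484; principal scales a = 1.000, b = 0.9484.
sin(ω/2) = (a − b)/(a + b) = 0.05155/1.948 = 0.02646, so ω = 2 arcsin(0.02646) ≈ 3.0°.

3.0°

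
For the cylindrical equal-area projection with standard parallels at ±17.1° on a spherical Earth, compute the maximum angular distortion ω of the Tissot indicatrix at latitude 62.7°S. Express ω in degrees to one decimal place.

77.5°

A cylindrical equal-area projection with standard parallel φ₀ has meridian scale h = cos φ / cos φ₀ and parallel scale k = cos φ₀ / cos φ (so areas are preserved, h·k = 1).
At 62.7°: h = 0.4799, k = 2.084; principal scales a = 2.084, b = 0.4799.
sin(ω/2) = (a − b)/(a + b) = 1.604/2.564 = 0.6257, so ω = 2 arcsin(0.6257) ≈ 77.5°.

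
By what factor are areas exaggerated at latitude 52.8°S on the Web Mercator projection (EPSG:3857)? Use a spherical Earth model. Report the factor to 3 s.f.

2.74

Mercator is conformal, so the point scale is isotropic: h = k = sec φ = 1/cos φ.
Areal scale = k² = sec²φ = 1/cos²(52.8°) = 1/0.6046² = 2.736.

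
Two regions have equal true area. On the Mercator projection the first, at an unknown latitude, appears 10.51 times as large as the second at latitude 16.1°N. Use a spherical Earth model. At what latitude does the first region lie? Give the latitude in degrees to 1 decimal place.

Mercator areal scale is sec²φ, so apparent-area ratio = sec²φ₁ / sec²φ₂ = cos²φ₂ / cos²φ₁.
cos²φ₂ / cos²φ₁ = 10.51  ⇒  cos φ₁ = cos 16.1° / √10.51 = 0.9608/3.242 = 0.2964.
φ₁ = arccos(0.2964) ≈ 72.8°.

72.8°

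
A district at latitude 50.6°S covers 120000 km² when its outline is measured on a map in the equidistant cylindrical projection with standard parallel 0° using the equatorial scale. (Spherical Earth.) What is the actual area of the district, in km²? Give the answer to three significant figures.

For the equirectangular projection with φ₀ = 0 (plate carrée), h = 1 along meridians and k = sec φ along parallels.
Areal scale = h·k = 1 × sec φ; at 50.6°, h = 1.000, k = 1.575, so h·k = 1.575.
True area = apparent / (areal scale) = 120000 / 1.575 ≈ 76200 km².

76200 km²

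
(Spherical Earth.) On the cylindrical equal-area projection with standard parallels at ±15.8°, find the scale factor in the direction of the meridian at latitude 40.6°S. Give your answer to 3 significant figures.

0.789

For cylindrical equal-area with standard parallel φ₀, h = cos φ / cos φ₀ and k = cos φ₀ / cos φ, so h·k = 1.
h = cos 40.6° / cos 15.8° = 0.7593/0.9622 = 0.7891.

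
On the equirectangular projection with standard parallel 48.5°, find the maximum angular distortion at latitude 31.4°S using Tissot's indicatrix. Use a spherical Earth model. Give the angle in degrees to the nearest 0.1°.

The equidistant cylindrical projection with φ₀ = 48.5° has h = 1 (meridians true) and k = cos φ₀ / cos φ along parallels.
At 31.4°: h = 1.000, k = 0.7763; principal scales a = 1.000, b = 0.7763.
sin(ω/2) = (a − b)/(a + b) = 0.2237/1.776 = 0.1259, so ω = 2 arcsin(0.1259) ≈ 14.5°.

14.5°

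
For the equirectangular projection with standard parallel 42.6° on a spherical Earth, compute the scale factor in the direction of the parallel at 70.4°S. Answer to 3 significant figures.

2.19

The equidistant cylindrical projection with φ₀ = 42.6° has h = 1 (meridians true) and k = cos φ₀ / cos φ along parallels.
k = cos 42.6° / cos 70.4° = 0.7361/0.3355 = 2.194.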